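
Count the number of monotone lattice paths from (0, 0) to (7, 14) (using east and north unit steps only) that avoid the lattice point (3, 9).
Number of paths = 88560

Total paths from (0, 0) to (7, 14): C(21, 7) = 116280. Paths through (3, 9): (paths (0, 0) → (3, 9)) × (paths (3, 9) → (7, 14)) = C(12, 3) · C(9, 4) = 220 · 126 = 27720. Avoidance count = 116280 − 27720 = 88560.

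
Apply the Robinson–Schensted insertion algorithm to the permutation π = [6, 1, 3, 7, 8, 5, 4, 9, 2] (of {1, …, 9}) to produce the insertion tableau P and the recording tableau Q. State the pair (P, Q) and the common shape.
P = [1, 2, 4, 8, 9] / [3, 7] / [5] / [6];  Q = [1, 3, 4, 5, 8] / [2, 6] / [7] / [9];  common shape = (5, 2, 1, 1)

Row-insert the values π_1, π_2, … into P one at a time, bumping the leftmost entry strictly greater than the inserted value down to the next row. The recording tableau Q records, in position (i, j), the step at which that cell was added to P.
  Insert 6 (step 1): P = [6];  Q = [1]
  Insert 1 (step 2): P = [1] / [6];  Q = [1] / [2]
  Insert 3 (step 3): P = [1, 3] / [6];  Q = [1, 3] / [2]
  Insert 7 (step 4): P = [1, 3, 7] / [6];  Q = [1, 3, 4] / [2]
  Insert 8 (step 5): P = [1, 3, 7, 8] / [6];  Q = [1, 3, 4, 5] / [2]
  Insert 5 (step 6): P = [1, 3, 5, 8] / [6, 7];  Q = [1, 3, 4, 5] / [2, 6]
  Insert 4 (step 7): P = [1, 3, 4, 8] / [5, 7] / [6];  Q = [1, 3, 4, 5] / [2, 6] / [7]
  Insert 9 (step 8): P = [1, 3, 4, 8, 9] / [5, 7] / [6];  Q = [1, 3, 4, 5, 8] / [2, 6] / [7]
  Insert 2 (step 9): P = [1, 2, 4, 8, 9] / [3, 7] / [5] / [6];  Q = [1, 3, 4, 5, 8] / [2, 6] / [7] / [9]
Final shape: (5, 2, 1, 1).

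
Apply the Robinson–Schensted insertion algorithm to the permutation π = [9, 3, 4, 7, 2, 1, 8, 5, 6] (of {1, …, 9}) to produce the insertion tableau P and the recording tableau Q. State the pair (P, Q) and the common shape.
P = [1, 4, 5, 6] / [2, 7, 8] / [3] / [9];  Q = [1, 3, 4, 7] / [2, 8, 9] / [5] / [6];  common shape = (4, 3, 1, 1)

Row-insert the values π_1, π_2, … into P one at a time, bumping the leftmost entry strictly greater than the inserted value down to the next row. The recording tableau Q records, in position (i, j), the step at which that cell was added to P.
  Insert 9 (step 1): P = [9];  Q = [1]
  Insert 3 (step 2): P = [3] / [9];  Q = [1] / [2]
  Insert 4 (step 3): P = [3, 4] / [9];  Q = [1, 3] / [2]
  Insert 7 (step 4): P = [3, 4, 7] / [9];  Q = [1, 3, 4] / [2]
  Insert 2 (step 5): P = [2, 4, 7] / [3] / [9];  Q = [1, 3, 4] / [2] / [5]
  Insert 1 (step 6): P = [1, 4, 7] / [2] / [3] / [9];  Q = [1, 3, 4] / [2] / [5] / [6]
  Insert 8 (step 7): P = [1, 4, 7, 8] / [2] / [3] / [9];  Q = [1, 3, 4, 7] / [2] / [5] / [6]
  Insert 5 (step 8): P = [1, 4, 5, 8] / [2, 7] / [3] / [9];  Q = [1, 3, 4, 7] / [2, 8] / [5] / [6]
  Insert 6 (step 9): P = [1, 4, 5, 6] / [2, 7, 8] / [3] / [9];  Q = [1, 3, 4, 7] / [2, 8, 9] / [5] / [6]
Final shape: (4, 3, 1, 1).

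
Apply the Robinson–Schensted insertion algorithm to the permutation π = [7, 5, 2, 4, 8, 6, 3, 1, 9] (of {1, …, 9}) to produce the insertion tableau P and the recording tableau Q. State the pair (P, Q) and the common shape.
P = [1, 3, 6, 9] / [2, 8] / [4] / [5] / [7];  Q = [1, 4, 5, 9] / [2, 6] / [3] / [7] / [8];  common shape = (4, 2, 1, 1, 1)

Row-insert the values π_1, π_2, … into P one at a time, bumping the leftmost entry strictly greater than the inserted value down to the next row. The recording tableau Q records, in position (i, j), the step at which that cell was added to P.
  Insert 7 (step 1): P = [7];  Q = [1]
  Insert 5 (step 2): P = [5] / [7];  Q = [1] / [2]
  Insert 2 (step 3): P = [2] / [5] / [7];  Q = [1] / [2] / [3]
  Insert 4 (step 4): P = [2, 4] / [5] / [7];  Q = [1, 4] / [2] / [3]
  Insert 8 (step 5): P = [2, 4, 8] / [5] / [7];  Q = [1, 4, 5] / [2] / [3]
  Insert 6 (step 6): P = [2, 4, 6] / [5, 8] / [7];  Q = [1, 4, 5] / [2, 6] / [3]
  Insert 3 (step 7): P = [2, 3, 6] / [4, 8] / [5] / [7];  Q = [1, 4, 5] / [2, 6] / [3] / [7]
  Insert 1 (step 8): P = [1, 3, 6] / [2, 8] / [4] / [5] / [7];  Q = [1, 4, 5] / [2, 6] / [3] / [7] / [8]
  Insert 9 (step 9): P = [1, 3, 6, 9] / [2, 8] / [4] / [5] / [7];  Q = [1, 4, 5, 9] / [2, 6] / [3] / [7] / [8]
Final shape: (4, 2, 1, 1, 1).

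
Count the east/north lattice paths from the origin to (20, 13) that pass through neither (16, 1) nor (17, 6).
Number of paths = 561034100

Inclusion–exclusion. Total paths: C(33, 20) = 573166440. Through P₁: C(17, 16)·C(16, 4) = 30940. Through P₂: C(23, 17)·C(10, 3) = 12113640. Since P₁ is strictly southwest of P₂, a monotone path through both must visit P₁ then P₂; paths through both = C(17, 16)·C(6, 1)·C(10, 3) = 12240. Avoid both = 573166440 − 30940 − 12113640 + 12240 = 561034100.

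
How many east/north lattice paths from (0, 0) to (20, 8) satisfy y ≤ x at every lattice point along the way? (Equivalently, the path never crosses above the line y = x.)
Number of paths = 1924065

By the reflection principle (André's argument), the number of monotone paths to (20, 8) with n ≤ m that never go above y = x is C(28, 20) − C(28, 21) = 3108105 − 1184040 = 1924065.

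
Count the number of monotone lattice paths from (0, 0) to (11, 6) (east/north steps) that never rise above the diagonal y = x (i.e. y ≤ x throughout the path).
Number of paths = 6188

By the reflection principle (André's argument), the number of monotone paths to (11, 6) with n ≤ m that never go above y = x is C(17, 11) − C(17, 12) = 12376 − 6188 = 6188.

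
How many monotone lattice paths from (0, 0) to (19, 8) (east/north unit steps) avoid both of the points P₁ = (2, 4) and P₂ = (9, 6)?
Number of paths = 1835610

Inclusion–exclusion. Total paths: C(27, 19) = 2220075. Through P₁: C(6, 2)·C(21, 17) = 89775. Through P₂: C(15, 9)·C(12, 10) = 330330. Since P₁ is strictly southwest of P₂, a monotone path through both must visit P₁ then P₂; paths through both = C(6, 2)·C(9, 7)·C(12, 10) = 35640. Avoid both = 2220075 − 89775 − 330330 + 35640 = 1835610.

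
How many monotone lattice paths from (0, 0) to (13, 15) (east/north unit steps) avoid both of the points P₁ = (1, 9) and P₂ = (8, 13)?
Number of paths = 33052530

Inclusion–exclusion. Total paths: C(28, 13) = 37442160. Through P₁: C(10, 1)·C(18, 12) = 185640. Through P₂: C(21, 8)·C(7, 5) = 4273290. Since P₁ is strictly southwest of P₂, a monotone path through both must visit P₁ then P₂; paths through both = C(10, 1)·C(11, 7)·C(7, 5) = 69300. Avoid both = 37442160 − 185640 − 4273290 + 69300 = 33052530.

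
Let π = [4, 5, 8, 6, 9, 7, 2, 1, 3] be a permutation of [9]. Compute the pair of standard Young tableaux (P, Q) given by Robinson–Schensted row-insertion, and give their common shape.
P = [1, 3, 6, 7] / [2, 5] / [4, 9] / [8];  Q = [1, 2, 3, 5] / [4, 6] / [7, 9] / [8];  common shape = (4, 2, 2, 1)

Row-insert the values π_1, π_2, … into P one at a time, bumping the leftmost entry strictly greater than the inserted value down to the next row. The recording tableau Q records, in position (i, j), the step at which that cell was added to P.
  Insert 4 (step 1): P = [4];  Q = [1]
  Insert 5 (step 2): P = [4, 5];  Q = [1, 2]
  Insert 8 (step 3): P = [4, 5, 8];  Q = [1, 2, 3]
  Insert 6 (step 4): P = [4, 5, 6] / [8];  Q = [1, 2, 3] / [4]
  Insert 9 (step 5): P = [4, 5, 6, 9] / [8];  Q = [1, 2, 3, 5] / [4]
  Insert 7 (step 6): P = [4, 5, 6, 7] / [8, 9];  Q = [1, 2, 3, 5] / [4, 6]
  Insert 2 (step 7): P = [2, 5, 6, 7] / [4, 9] / [8];  Q = [1, 2, 3, 5] / [4, 6] / [7]
  Insert 1 (step 8): P = [1, 5, 6, 7] / [2, 9] / [4] / [8];  Q = [1, 2, 3, 5] / [4, 6] / [7] / [8]
  Insert 3 (step 9): P = [1, 3, 6, 7] / [2, 5] / [4, 9] / [8];  Q = [1, 2, 3, 5] / [4, 6] / [7, 9] / [8]
Final shape: (4, 2, 2, 1).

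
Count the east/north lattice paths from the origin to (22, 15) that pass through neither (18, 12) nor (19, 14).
Number of paths = 4099618785

Inclusion–exclusion. Total paths: C(37, 22) = 9364199760. Through P₁: C(30, 18)·C(7, 4) = 3027262875. Through P₂: C(33, 19)·C(4, 3) = 3275236800. Since P₁ is strictly southwest of P₂, a monotone path through both must visit P₁ then P₂; paths through both = C(30, 18)·C(3, 1)·C(4, 3) = 1037918700. Avoid both = 9364199760 − 3027262875 − 3275236800 + 1037918700 = 4099618785.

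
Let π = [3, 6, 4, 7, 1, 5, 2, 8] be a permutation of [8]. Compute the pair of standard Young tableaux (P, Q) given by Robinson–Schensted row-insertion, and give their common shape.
P = [1, 2, 5, 8] / [3, 4] / [6, 7];  Q = [1, 2, 4, 8] / [3, 6] / [5, 7];  common shape = (4, 2, 2)

Row-insert the values π_1, π_2, … into P one at a time, bumping the leftmost entry strictly greater than the inserted value down to the next row. The recording tableau Q records, in position (i, j), the step at which that cell was added to P.
  Insert 3 (step 1): P = [3];  Q = [1]
  Insert 6 (step 2): P = [3, 6];  Q = [1, 2]
  Insert 4 (step 3): P = [3, 4] / [6];  Q = [1, 2] / [3]
  Insert 7 (step 4): P = [3, 4, 7] / [6];  Q = [1, 2, 4] / [3]
  Insert 1 (step 5): P = [1, 4, 7] / [3] / [6];  Q = [1, 2, 4] / [3] / [5]
  Insert 5 (step 6): P = [1, 4, 5] / [3, 7] / [6];  Q = [1, 2, 4] / [3, 6] / [5]
  Insert 2 (step 7): P = [1, 2, 5] / [3, 4] / [6, 7];  Q = [1, 2, 4] / [3, 6] / [5, 7]
  Insert 8 (step 8): P = [1, 2, 5, 8] / [3, 4] / [6, 7];  Q = [1, 2, 4, 8] / [3, 6] / [5, 7]
Final shape: (4, 2, 2).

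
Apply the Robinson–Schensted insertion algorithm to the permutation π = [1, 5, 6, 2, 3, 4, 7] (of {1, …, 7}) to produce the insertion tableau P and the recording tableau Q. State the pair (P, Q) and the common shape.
P = [1, 2, 3, 4, 7] / [5, 6];  Q = [1, 2, 3, 6, 7] / [4, 5];  common shape = (5, 2)

Row-insert the values π_1, π_2, … into P one at a time, bumping the leftmost entry strictly greater than the inserted value down to the next row. The recording tableau Q records, in position (i, j), the step at which that cell was added to P.
  Insert 1 (step 1): P = [1];  Q = [1]
  Insert 5 (step 2): P = [1, 5];  Q = [1, 2]
  Insert 6 (step 3): P = [1, 5, 6];  Q = [1, 2, 3]
  Insert 2 (step 4): P = [1, 2, 6] / [5];  Q = [1, 2, 3] / [4]
  Insert 3 (step 5): P = [1, 2, 3] / [5, 6];  Q = [1, 2, 3] / [4, 5]
  Insert 4 (step 6): P = [1, 2, 3, 4] / [5, 6];  Q = [1, 2, 3, 6] / [4, 5]
  Insert 7 (step 7): P = [1, 2, 3, 4, 7] / [5, 6];  Q = [1, 2, 3, 6, 7] / [4, 5]
Final shape: (5, 2).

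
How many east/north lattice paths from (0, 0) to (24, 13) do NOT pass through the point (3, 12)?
Number of paths = 3562457290

Total paths from (0, 0) to (24, 13): C(37, 24) = 3562467300. Paths through (3, 12): (paths (0, 0) → (3, 12)) × (paths (3, 12) → (24, 13)) = C(15, 3) · C(22, 21) = 455 · 22 = 10010. Avoidance count = 3562467300 − 10010 = 3562457290.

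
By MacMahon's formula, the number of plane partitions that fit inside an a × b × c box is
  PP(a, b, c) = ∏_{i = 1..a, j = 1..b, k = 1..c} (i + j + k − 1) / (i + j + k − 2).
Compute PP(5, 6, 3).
PP(5, 6, 3) = 3737448

Evaluate the triple product over i = 1..5, j = 1..6, k = 1..3. The factors are (2/1) · (3/2) · (4/3) · (3/2) · (4/3) · (5/4) · (4/3) · (5/4) · … (90 factors total). The numerators and denominators telescope so the product is an integer; carrying out the multiplication exactly gives PP(5, 6, 3) = 3737448.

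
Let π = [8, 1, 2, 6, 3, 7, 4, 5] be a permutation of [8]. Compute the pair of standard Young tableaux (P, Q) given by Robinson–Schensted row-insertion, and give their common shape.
P = [1, 2, 3, 4, 5] / [6, 7] / [8];  Q = [1, 3, 4, 6, 8] / [2, 7] / [5];  common shape = (5, 2, 1)

Row-insert the values π_1, π_2, … into P one at a time, bumping the leftmost entry strictly greater than the inserted value down to the next row. The recording tableau Q records, in position (i, j), the step at which that cell was added to P.
  Insert 8 (step 1): P = [8];  Q = [1]
  Insert 1 (step 2): P = [1] / [8];  Q = [1] / [2]
  Insert 2 (step 3): P = [1, 2] / [8];  Q = [1, 3] / [2]
  Insert 6 (step 4): P = [1, 2, 6] / [8];  Q = [1, 3, 4] / [2]
  Insert 3 (step 5): P = [1, 2, 3] / [6] / [8];  Q = [1, 3, 4] / [2] / [5]
  Insert 7 (step 6): P = [1, 2, 3, 7] / [6] / [8];  Q = [1, 3, 4, 6] / [2] / [5]
  Insert 4 (step 7): P = [1, 2, 3, 4] / [6, 7] / [8];  Q = [1, 3, 4, 6] / [2, 7] / [5]
  Insert 5 (step 8): P = [1, 2, 3, 4, 5] / [6, 7] / [8];  Q = [1, 3, 4, 6, 8] / [2, 7] / [5]
Final shape: (5, 2, 1).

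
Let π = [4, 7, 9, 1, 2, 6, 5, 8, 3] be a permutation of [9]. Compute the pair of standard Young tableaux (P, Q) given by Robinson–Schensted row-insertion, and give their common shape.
P = [1, 2, 3, 8] / [4, 5, 9] / [6] / [7];  Q = [1, 2, 3, 8] / [4, 5, 6] / [7] / [9];  common shape = (4, 3, 1, 1)

Row-insert the values π_1, π_2, … into P one at a time, bumping the leftmost entry strictly greater than the inserted value down to the next row. The recording tableau Q records, in position (i, j), the step at which that cell was added to P.
  Insert 4 (step 1): P = [4];  Q = [1]
  Insert 7 (step 2): P = [4, 7];  Q = [1, 2]
  Insert 9 (step 3): P = [4, 7, 9];  Q = [1, 2, 3]
  Insert 1 (step 4): P = [1, 7, 9] / [4];  Q = [1, 2, 3] / [4]
  Insert 2 (step 5): P = [1, 2, 9] / [4, 7];  Q = [1, 2, 3] / [4, 5]
  Insert 6 (step 6): P = [1, 2, 6] / [4, 7, 9];  Q = [1, 2, 3] / [4, 5, 6]
  Insert 5 (step 7): P = [1, 2, 5] / [4, 6, 9] / [7];  Q = [1, 2, 3] / [4, 5, 6] / [7]
  Insert 8 (step 8): P = [1, 2, 5, 8] / [4, 6, 9] / [7];  Q = [1, 2, 3, 8] / [4, 5, 6] / [7]
  Insert 3 (step 9): P = [1, 2, 3, 8] / [4, 5, 9] / [6] / [7];  Q = [1, 2, 3, 8] / [4, 5, 6] / [7] / [9]
Final shape: (4, 3, 1, 1).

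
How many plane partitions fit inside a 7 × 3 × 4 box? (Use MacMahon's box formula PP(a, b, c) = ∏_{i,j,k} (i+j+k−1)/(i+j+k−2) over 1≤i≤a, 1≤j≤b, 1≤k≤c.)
PP(7, 3, 4) = 1557270

Evaluate the triple product over i = 1..7, j = 1..3, k = 1..4. The factors are (2/1) · (3/2) · (4/3) · (5/4) · (3/2) · (4/3) · (5/4) · (6/5) · … (84 factors total). The numerators and denominators telescope so the product is an integer; carrying out the multiplication exactly gives PP(7, 3, 4) = 1557270.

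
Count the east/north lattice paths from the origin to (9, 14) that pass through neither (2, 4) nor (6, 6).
Number of paths = 410135

Inclusion–exclusion. Total paths: C(23, 9) = 817190. Through P₁: C(6, 2)·C(17, 7) = 291720. Through P₂: C(12, 6)·C(11, 3) = 152460. Since P₁ is strictly southwest of P₂, a monotone path through both must visit P₁ then P₂; paths through both = C(6, 2)·C(6, 4)·C(11, 3) = 37125. Avoid both = 817190 − 291720 − 152460 + 37125 = 410135.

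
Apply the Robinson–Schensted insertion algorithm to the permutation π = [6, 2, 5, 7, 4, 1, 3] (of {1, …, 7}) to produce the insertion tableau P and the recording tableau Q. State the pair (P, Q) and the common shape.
P = [1, 3, 7] / [2, 4] / [5] / [6];  Q = [1, 3, 4] / [2, 7] / [5] / [6];  common shape = (3, 2, 1, 1)

Row-insert the values π_1, π_2, … into P one at a time, bumping the leftmost entry strictly greater than the inserted value down to the next row. The recording tableau Q records, in position (i, j), the step at which that cell was added to P.
  Insert 6 (step 1): P = [6];  Q = [1]
  Insert 2 (step 2): P = [2] / [6];  Q = [1] / [2]
  Insert 5 (step 3): P = [2, 5] / [6];  Q = [1, 3] / [2]
  Insert 7 (step 4): P = [2, 5, 7] / [6];  Q = [1, 3, 4] / [2]
  Insert 4 (step 5): P = [2, 4, 7] / [5] / [6];  Q = [1, 3, 4] / [2] / [5]
  Insert 1 (step 6): P = [1, 4, 7] / [2] / [5] / [6];  Q = [1, 3, 4] / [2] / [5] / [6]
  Insert 3 (step 7): P = [1, 3, 7] / [2, 4] / [5] / [6];  Q = [1, 3, 4] / [2, 7] / [5] / [6]
Final shape: (3, 2, 1, 1).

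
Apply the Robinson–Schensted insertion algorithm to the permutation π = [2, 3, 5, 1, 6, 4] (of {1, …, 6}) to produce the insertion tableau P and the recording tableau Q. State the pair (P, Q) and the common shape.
P = [1, 3, 4, 6] / [2, 5];  Q = [1, 2, 3, 5] / [4, 6];  common shape = (4, 2)

Row-insert the values π_1, π_2, … into P one at a time, bumping the leftmost entry strictly greater than the inserted value down to the next row. The recording tableau Q records, in position (i, j), the step at which that cell was added to P.
  Insert 2 (step 1): P = [2];  Q = [1]
  Insert 3 (step 2): P = [2, 3];  Q = [1, 2]
  Insert 5 (step 3): P = [2, 3, 5];  Q = [1, 2, 3]
  Insert 1 (step 4): P = [1, 3, 5] / [2];  Q = [1, 2, 3] / [4]
  Insert 6 (step 5): P = [1, 3, 5, 6] / [2];  Q = [1, 2, 3, 5] / [4]
  Insert 4 (step 6): P = [1, 3, 4, 6] / [2, 5];  Q = [1, 2, 3, 5] / [4, 6]
Final shape: (4, 2).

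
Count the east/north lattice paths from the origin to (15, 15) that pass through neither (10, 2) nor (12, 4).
Number of paths = 154033696

Inclusion–exclusion. Total paths: C(30, 15) = 155117520. Through P₁: C(12, 10)·C(18, 5) = 565488. Through P₂: C(16, 12)·C(14, 3) = 662480. Since P₁ is strictly southwest of P₂, a monotone path through both must visit P₁ then P₂; paths through both = C(12, 10)·C(4, 2)·C(14, 3) = 144144. Avoid both = 155117520 − 565488 − 662480 + 144144 = 154033696.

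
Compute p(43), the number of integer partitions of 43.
p(43) = 63261

Compute p(n) via the recurrence p(n, m) = p(n, m−1) + p(n−m, m), where p(n, m) counts partitions of n with all parts ≤ m and p(n) = p(n, n). The base cases are p(0, m) = 1 and p(n, 0) = 0 for n > 0. Filling the table yields p(43) = 63261. (Euler's pentagonal recurrence is an alternative.)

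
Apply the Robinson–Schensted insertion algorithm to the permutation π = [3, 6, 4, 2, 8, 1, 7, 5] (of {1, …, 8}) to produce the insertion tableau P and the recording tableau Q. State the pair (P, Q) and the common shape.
P = [1, 4, 5] / [2, 7] / [3, 8] / [6];  Q = [1, 2, 5] / [3, 7] / [4, 8] / [6];  common shape = (3, 2, 2, 1)

Row-insert the values π_1, π_2, … into P one at a time, bumping the leftmost entry strictly greater than the inserted value down to the next row. The recording tableau Q records, in position (i, j), the step at which that cell was added to P.
  Insert 3 (step 1): P = [3];  Q = [1]
  Insert 6 (step 2): P = [3, 6];  Q = [1, 2]
  Insert 4 (step 3): P = [3, 4] / [6];  Q = [1, 2] / [3]
  Insert 2 (step 4): P = [2, 4] / [3] / [6];  Q = [1, 2] / [3] / [4]
  Insert 8 (step 5): P = [2, 4, 8] / [3] / [6];  Q = [1, 2, 5] / [3] / [4]
  Insert 1 (step 6): P = [1, 4, 8] / [2] / [3] / [6];  Q = [1, 2, 5] / [3] / [4] / [6]
  Insert 7 (step 7): P = [1, 4, 7] / [2, 8] / [3] / [6];  Q = [1, 2, 5] / [3, 7] / [4] / [6]
  Insert 5 (step 8): P = [1, 4, 5] / [2, 7] / [3, 8] / [6];  Q = [1, 2, 5] / [3, 7] / [4, 8] / [6]
Final shape: (3, 2, 2, 1).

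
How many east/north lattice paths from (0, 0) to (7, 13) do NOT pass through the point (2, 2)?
Number of paths = 51312

Total paths from (0, 0) to (7, 13): C(20, 7) = 77520. Paths through (2, 2): (paths (0, 0) → (2, 2)) × (paths (2, 2) → (7, 13)) = C(4, 2) · C(16, 5) = 6 · 4368 = 26208. Avoidance count = 77520 − 26208 = 51312.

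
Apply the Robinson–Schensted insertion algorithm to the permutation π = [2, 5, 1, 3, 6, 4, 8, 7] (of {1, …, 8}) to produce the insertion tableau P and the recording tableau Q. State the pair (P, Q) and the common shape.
P = [1, 3, 4, 7] / [2, 5, 6, 8];  Q = [1, 2, 5, 7] / [3, 4, 6, 8];  common shape = (4, 4)

Row-insert the values π_1, π_2, … into P one at a time, bumping the leftmost entry strictly greater than the inserted value down to the next row. The recording tableau Q records, in position (i, j), the step at which that cell was added to P.
  Insert 2 (step 1): P = [2];  Q = [1]
  Insert 5 (step 2): P = [2, 5];  Q = [1, 2]
  Insert 1 (step 3): P = [1, 5] / [2];  Q = [1, 2] / [3]
  Insert 3 (step 4): P = [1, 3] / [2, 5];  Q = [1, 2] / [3, 4]
  Insert 6 (step 5): P = [1, 3, 6] / [2, 5];  Q = [1, 2, 5] / [3, 4]
  Insert 4 (step 6): P = [1, 3, 4] / [2, 5, 6];  Q = [1, 2, 5] / [3, 4, 6]
  Insert 8 (step 7): P = [1, 3, 4, 8] / [2, 5, 6];  Q = [1, 2, 5, 7] / [3, 4, 6]
  Insert 7 (step 8): P = [1, 3, 4, 7] / [2, 5, 6, 8];  Q = [1, 2, 5, 7] / [3, 4, 6, 8]
Final shape: (4, 4).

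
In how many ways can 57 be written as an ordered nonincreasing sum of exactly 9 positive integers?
p(57, 9 parts) = 36347

Partitions of n into exactly k parts are in bijection with partitions of n − k into at most k parts (subtract 1 from each part). So p(57, exactly 9) = p(48, parts ≤ 9). Computing via the recurrence p(m, j) = p(m, j−1) + p(m−j, j) gives 36347.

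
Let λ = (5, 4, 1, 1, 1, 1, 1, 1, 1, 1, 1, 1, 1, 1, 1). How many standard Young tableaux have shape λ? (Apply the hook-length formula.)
# SYT of shape (5, 4, 1, 1, 1, 1, 1, 1, 1, 1, 1, 1, 1, 1, 1) = 1552320

Hook-length formula: f^λ = n! / Π hook(c), product over all cells c of the Young diagram. For λ = (5, 4, 1, 1, 1, 1, 1, 1, 1, 1, 1, 1, 1, 1, 1), n = 22 boxes. Hook lengths by row (left-to-right, top-to-bottom): [19, 5, 4, 3, 1]; [17, 3, 2, 1]; [13]; [12]; [11]; [10]; [9]; [8]; [7]; [6]; [5]; [4]; [3]; [2]; [1]. Product of hooks = 724077978624000. So f^λ = 22! / 724077978624000 = 1124000727777607680000 / 724077978624000 = 1552320.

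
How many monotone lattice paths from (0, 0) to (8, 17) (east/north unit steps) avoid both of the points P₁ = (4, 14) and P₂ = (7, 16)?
Number of paths = 545361

Inclusion–exclusion. Total paths: C(25, 8) = 1081575. Through P₁: C(18, 4)·C(7, 4) = 107100. Through P₂: C(23, 7)·C(2, 1) = 490314. Since P₁ is strictly southwest of P₂, a monotone path through both must visit P₁ then P₂; paths through both = C(18, 4)·C(5, 3)·C(2, 1) = 61200. Avoid both = 1081575 − 107100 − 490314 + 61200 = 545361.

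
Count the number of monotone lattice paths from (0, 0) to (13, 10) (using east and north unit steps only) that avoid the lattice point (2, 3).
Number of paths = 825826

Total paths from (0, 0) to (13, 10): C(23, 13) = 1144066. Paths through (2, 3): (paths (0, 0) → (2, 3)) × (paths (2, 3) → (13, 10)) = C(5, 2) · C(18, 11) = 10 · 31824 = 318240. Avoidance count = 1144066 − 318240 = 825826.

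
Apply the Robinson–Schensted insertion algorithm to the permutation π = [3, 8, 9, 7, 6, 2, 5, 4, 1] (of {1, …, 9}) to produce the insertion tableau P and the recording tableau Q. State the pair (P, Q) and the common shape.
P = [1, 4, 9] / [2, 5] / [3] / [6] / [7] / [8];  Q = [1, 2, 3] / [4, 7] / [5] / [6] / [8] / [9];  common shape = (3, 2, 1, 1, 1, 1)

Row-insert the values π_1, π_2, … into P one at a time, bumping the leftmost entry strictly greater than the inserted value down to the next row. The recording tableau Q records, in position (i, j), the step at which that cell was added to P.
  Insert 3 (step 1): P = [3];  Q = [1]
  Insert 8 (step 2): P = [3, 8];  Q = [1, 2]
  Insert 9 (step 3): P = [3, 8, 9];  Q = [1, 2, 3]
  Insert 7 (step 4): P = [3, 7, 9] / [8];  Q = [1, 2, 3] / [4]
  Insert 6 (step 5): P = [3, 6, 9] / [7] / [8];  Q = [1, 2, 3] / [4] / [5]
  Insert 2 (step 6): P = [2, 6, 9] / [3] / [7] / [8];  Q = [1, 2, 3] / [4] / [5] / [6]
  Insert 5 (step 7): P = [2, 5, 9] / [3, 6] / [7] / [8];  Q = [1, 2, 3] / [4, 7] / [5] / [6]
  Insert 4 (step 8): P = [2, 4, 9] / [3, 5] / [6] / [7] / [8];  Q = [1, 2, 3] / [4, 7] / [5] / [6] / [8]
  Insert 1 (step 9): P = [1, 4, 9] / [2, 5] / [3] / [6] / [7] / [8];  Q = [1, 2, 3] / [4, 7] / [5] / [6] / [8] / [9]
Final shape: (3, 2, 1, 1, 1, 1).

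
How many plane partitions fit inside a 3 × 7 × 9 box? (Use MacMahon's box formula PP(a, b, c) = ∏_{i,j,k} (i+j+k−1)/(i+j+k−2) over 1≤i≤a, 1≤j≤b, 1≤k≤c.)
PP(3, 7, 9) = 24584605760

Evaluate the triple product over i = 1..3, j = 1..7, k = 1..9. The factors are (2/1) · (3/2) · (4/3) · (5/4) · (6/5) · (7/6) · (8/7) · (9/8) · … (189 factors total). The numerators and denominators telescope so the product is an integer; carrying out the multiplication exactly gives PP(3, 7, 9) = 24584605760.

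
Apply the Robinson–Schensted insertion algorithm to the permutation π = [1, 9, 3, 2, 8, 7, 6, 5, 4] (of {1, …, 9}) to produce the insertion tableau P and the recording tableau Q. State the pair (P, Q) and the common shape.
P = [1, 2, 4] / [3, 5] / [6] / [7] / [8] / [9];  Q = [1, 2, 5] / [3, 6] / [4] / [7] / [8] / [9];  common shape = (3, 2, 1, 1, 1, 1)

Row-insert the values π_1, π_2, … into P one at a time, bumping the leftmost entry strictly greater than the inserted value down to the next row. The recording tableau Q records, in position (i, j), the step at which that cell was added to P.
  Insert 1 (step 1): P = [1];  Q = [1]
  Insert 9 (step 2): P = [1, 9];  Q = [1, 2]
  Insert 3 (step 3): P = [1, 3] / [9];  Q = [1, 2] / [3]
  Insert 2 (step 4): P = [1, 2] / [3] / [9];  Q = [1, 2] / [3] / [4]
  Insert 8 (step 5): P = [1, 2, 8] / [3] / [9];  Q = [1, 2, 5] / [3] / [4]
  Insert 7 (step 6): P = [1, 2, 7] / [3, 8] / [9];  Q = [1, 2, 5] / [3, 6] / [4]
  Insert 6 (step 7): P = [1, 2, 6] / [3, 7] / [8] / [9];  Q = [1, 2, 5] / [3, 6] / [4] / [7]
  Insert 5 (step 8): P = [1, 2, 5] / [3, 6] / [7] / [8] / [9];  Q = [1, 2, 5] / [3, 6] / [4] / [7] / [8]
  Insert 4 (step 9): P = [1, 2, 4] / [3, 5] / [6] / [7] / [8] / [9];  Q = [1, 2, 5] / [3, 6] / [4] / [7] / [8] / [9]
Final shape: (3, 2, 1, 1, 1, 1).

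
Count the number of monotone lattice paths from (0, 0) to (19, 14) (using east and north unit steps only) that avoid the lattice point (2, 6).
Number of paths = 788525100

Total paths from (0, 0) to (19, 14): C(33, 19) = 818809200. Paths through (2, 6): (paths (0, 0) → (2, 6)) × (paths (2, 6) → (19, 14)) = C(8, 2) · C(25, 17) = 28 · 1081575 = 30284100. Avoidance count = 818809200 − 30284100 = 788525100.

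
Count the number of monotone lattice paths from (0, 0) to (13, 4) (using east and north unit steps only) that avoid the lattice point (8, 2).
Number of paths = 1435

Total paths from (0, 0) to (13, 4): C(17, 13) = 2380. Paths through (8, 2): (paths (0, 0) → (8, 2)) × (paths (8, 2) → (13, 4)) = C(10, 8) · C(7, 5) = 45 · 21 = 945. Avoidance count = 2380 − 945 = 1435.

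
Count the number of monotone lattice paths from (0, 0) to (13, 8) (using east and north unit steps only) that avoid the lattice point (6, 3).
Number of paths = 136962

Total paths from (0, 0) to (13, 8): C(21, 13) = 203490. Paths through (6, 3): (paths (0, 0) → (6, 3)) × (paths (6, 3) → (13, 8)) = C(9, 6) · C(12, 7) = 84 · 792 = 66528. Avoidance count = 203490 − 66528 = 136962.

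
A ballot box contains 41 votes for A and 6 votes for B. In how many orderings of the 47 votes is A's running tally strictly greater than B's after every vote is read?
Strict-lead orderings = 7996065

Total orderings of the 47 votes with 41 for A: C(47, 41) = 10737573. By the Bertrand ballot formula (Cycle Lemma / reflection principle), the number of orderings in which A is strictly ahead of B throughout is (p − q)/(p + q) · C(p + q, p) = (41 − 6)/(41 + 6) · 10737573 = 7996065.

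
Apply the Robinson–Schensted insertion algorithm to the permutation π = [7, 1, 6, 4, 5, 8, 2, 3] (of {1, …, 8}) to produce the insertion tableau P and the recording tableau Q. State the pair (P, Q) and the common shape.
P = [1, 2, 3, 8] / [4, 5] / [6] / [7];  Q = [1, 3, 5, 6] / [2, 8] / [4] / [7];  common shape = (4, 2, 1, 1)

Row-insert the values π_1, π_2, … into P one at a time, bumping the leftmost entry strictly greater than the inserted value down to the next row. The recording tableau Q records, in position (i, j), the step at which that cell was added to P.
  Insert 7 (step 1): P = [7];  Q = [1]
  Insert 1 (step 2): P = [1] / [7];  Q = [1] / [2]
  Insert 6 (step 3): P = [1, 6] / [7];  Q = [1, 3] / [2]
  Insert 4 (step 4): P = [1, 4] / [6] / [7];  Q = [1, 3] / [2] / [4]
  Insert 5 (step 5): P = [1, 4, 5] / [6] / [7];  Q = [1, 3, 5] / [2] / [4]
  Insert 8 (step 6): P = [1, 4, 5, 8] / [6] / [7];  Q = [1, 3, 5, 6] / [2] / [4]
  Insert 2 (step 7): P = [1, 2, 5, 8] / [4] / [6] / [7];  Q = [1, 3, 5, 6] / [2] / [4] / [7]
  Insert 3 (step 8): P = [1, 2, 3, 8] / [4, 5] / [6] / [7];  Q = [1, 3, 5, 6] / [2, 8] / [4] / [7]
Final shape: (4, 2, 1, 1).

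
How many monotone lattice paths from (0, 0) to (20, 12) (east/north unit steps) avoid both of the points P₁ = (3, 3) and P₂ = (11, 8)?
Number of paths = 127664810

Inclusion–exclusion. Total paths: C(32, 20) = 225792840. Through P₁: C(6, 3)·C(26, 17) = 62491000. Through P₂: C(19, 11)·C(13, 9) = 54041130. Since P₁ is strictly southwest of P₂, a monotone path through both must visit P₁ then P₂; paths through both = C(6, 3)·C(13, 8)·C(13, 9) = 18404100. Avoid both = 225792840 − 62491000 − 54041130 + 18404100 = 127664810.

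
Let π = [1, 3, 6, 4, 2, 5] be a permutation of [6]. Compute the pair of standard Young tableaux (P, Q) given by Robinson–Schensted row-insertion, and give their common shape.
P = [1, 2, 4, 5] / [3] / [6];  Q = [1, 2, 3, 6] / [4] / [5];  common shape = (4, 1, 1)

Row-insert the values π_1, π_2, … into P one at a time, bumping the leftmost entry strictly greater than the inserted value down to the next row. The recording tableau Q records, in position (i, j), the step at which that cell was added to P.
  Insert 1 (step 1): P = [1];  Q = [1]
  Insert 3 (step 2): P = [1, 3];  Q = [1, 2]
  Insert 6 (step 3): P = [1, 3, 6];  Q = [1, 2, 3]
  Insert 4 (step 4): P = [1, 3, 4] / [6];  Q = [1, 2, 3] / [4]
  Insert 2 (step 5): P = [1, 2, 4] / [3] / [6];  Q = [1, 2, 3] / [4] / [5]
  Insert 5 (step 6): P = [1, 2, 4, 5] / [3] / [6];  Q = [1, 2, 3, 6] / [4] / [5]
Final shape: (4, 1, 1).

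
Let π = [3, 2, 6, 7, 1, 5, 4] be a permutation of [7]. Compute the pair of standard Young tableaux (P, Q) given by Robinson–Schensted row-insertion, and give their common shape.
P = [1, 4, 7] / [2, 5] / [3, 6];  Q = [1, 3, 4] / [2, 6] / [5, 7];  common shape = (3, 2, 2)

Row-insert the values π_1, π_2, … into P one at a time, bumping the leftmost entry strictly greater than the inserted value down to the next row. The recording tableau Q records, in position (i, j), the step at which that cell was added to P.
  Insert 3 (step 1): P = [3];  Q = [1]
  Insert 2 (step 2): P = [2] / [3];  Q = [1] / [2]
  Insert 6 (step 3): P = [2, 6] / [3];  Q = [1, 3] / [2]
  Insert 7 (step 4): P = [2, 6, 7] / [3];  Q = [1, 3, 4] / [2]
  Insert 1 (step 5): P = [1, 6, 7] / [2] / [3];  Q = [1, 3, 4] / [2] / [5]
  Insert 5 (step 6): P = [1, 5, 7] / [2, 6] / [3];  Q = [1, 3, 4] / [2, 6] / [5]
  Insert 4 (step 7): P = [1, 4, 7] / [2, 5] / [3, 6];  Q = [1, 3, 4] / [2, 6] / [5, 7]
Final shape: (3, 2, 2).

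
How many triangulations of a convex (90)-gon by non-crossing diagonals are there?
C_88 = 64633260585762914370496637486146181462681535261000

These polygon triangulations are counted by the Catalan number C_n = (1/(n + 1)) · C(2n, n). For n = 88: C_88 = (1/89) · C(176, 88) = 5752360192132899378974200736267010150178656638229000/89 = 64633260585762914370496637486146181462681535261000.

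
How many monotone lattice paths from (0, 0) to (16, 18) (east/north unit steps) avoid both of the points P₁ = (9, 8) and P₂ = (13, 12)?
Number of paths = 1437298150

Inclusion–exclusion. Total paths: C(34, 16) = 2203961430. Through P₁: C(17, 9)·C(17, 7) = 472780880. Through P₂: C(25, 13)·C(9, 3) = 436825200. Since P₁ is strictly southwest of P₂, a monotone path through both must visit P₁ then P₂; paths through both = C(17, 9)·C(8, 4)·C(9, 3) = 142942800. Avoid both = 2203961430 − 472780880 − 436825200 + 142942800 = 1437298150.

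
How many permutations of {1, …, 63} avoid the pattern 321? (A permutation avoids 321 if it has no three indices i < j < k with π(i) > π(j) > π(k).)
C_63 = 94295850558771979787935384946380125

These 321-avoiding permutations are counted by the Catalan number C_n = (1/(n + 1)) · C(2n, n). For n = 63: C_63 = (1/64) · C(126, 63) = 6034934435761406706427864636568328000/64 = 94295850558771979787935384946380125.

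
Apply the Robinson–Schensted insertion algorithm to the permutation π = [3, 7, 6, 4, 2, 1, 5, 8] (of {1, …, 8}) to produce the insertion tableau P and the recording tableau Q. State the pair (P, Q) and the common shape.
P = [1, 4, 5, 8] / [2] / [3] / [6] / [7];  Q = [1, 2, 7, 8] / [3] / [4] / [5] / [6];  common shape = (4, 1, 1, 1, 1)

Row-insert the values π_1, π_2, … into P one at a time, bumping the leftmost entry strictly greater than the inserted value down to the next row. The recording tableau Q records, in position (i, j), the step at which that cell was added to P.
  Insert 3 (step 1): P = [3];  Q = [1]
  Insert 7 (step 2): P = [3, 7];  Q = [1, 2]
  Insert 6 (step 3): P = [3, 6] / [7];  Q = [1, 2] / [3]
  Insert 4 (step 4): P = [3, 4] / [6] / [7];  Q = [1, 2] / [3] / [4]
  Insert 2 (step 5): P = [2, 4] / [3] / [6] / [7];  Q = [1, 2] / [3] / [4] / [5]
  Insert 1 (step 6): P = [1, 4] / [2] / [3] / [6] / [7];  Q = [1, 2] / [3] / [4] / [5] / [6]
  Insert 5 (step 7): P = [1, 4, 5] / [2] / [3] / [6] / [7];  Q = [1, 2, 7] / [3] / [4] / [5] / [6]
  Insert 8 (step 8): P = [1, 4, 5, 8] / [2] / [3] / [6] / [7];  Q = [1, 2, 7, 8] / [3] / [4] / [5] / [6]
Final shape: (4, 1, 1, 1, 1).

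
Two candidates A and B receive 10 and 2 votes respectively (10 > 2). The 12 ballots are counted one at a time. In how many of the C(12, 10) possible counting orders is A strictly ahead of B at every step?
Strict-lead orderings = 44

Total orderings of the 12 votes with 10 for A: C(12, 10) = 66. By the Bertrand ballot formula (Cycle Lemma / reflection principle), the number of orderings in which A is strictly ahead of B throughout is (p − q)/(p + q) · C(p + q, p) = (10 − 2)/(10 + 2) · 66 = 44.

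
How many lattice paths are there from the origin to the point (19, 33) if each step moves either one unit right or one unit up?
Number of paths = 76360380541900

A monotone lattice path from (0, 0) to (19, 33) consists of 19 east steps and 33 north steps in some order, so it is determined by which 19 of the 52 steps are east. The count is C(52, 19) = 76360380541900.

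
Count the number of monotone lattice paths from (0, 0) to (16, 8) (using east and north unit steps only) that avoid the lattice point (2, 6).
Number of paths = 732111

Total paths from (0, 0) to (16, 8): C(24, 16) = 735471. Paths through (2, 6): (paths (0, 0) → (2, 6)) × (paths (2, 6) → (16, 8)) = C(8, 2) · C(16, 14) = 28 · 120 = 3360. Avoidance count = 735471 − 3360 = 732111.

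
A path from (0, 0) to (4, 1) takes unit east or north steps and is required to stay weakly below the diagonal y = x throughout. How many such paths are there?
Number of paths = 4

By the reflection principle (André's argument), the number of monotone paths to (4, 1) with n ≤ m that never go above y = x is C(5, 4) − C(5, 5) = 5 − 1 = 4.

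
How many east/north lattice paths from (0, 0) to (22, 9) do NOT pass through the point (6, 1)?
Number of paths = 15011778

Total paths from (0, 0) to (22, 9): C(31, 22) = 20160075. Paths through (6, 1): (paths (0, 0) → (6, 1)) × (paths (6, 1) → (22, 9)) = C(7, 6) · C(24, 16) = 7 · 735471 = 5148297. Avoidance count = 20160075 − 5148297 = 15011778.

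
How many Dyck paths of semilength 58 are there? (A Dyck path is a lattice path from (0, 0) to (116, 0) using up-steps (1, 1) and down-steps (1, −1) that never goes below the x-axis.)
C_58 = 104088460289122304033498318812080

These Dyck paths are counted by the Catalan number C_n = (1/(n + 1)) · C(2n, n). For n = 58: C_58 = (1/59) · C(116, 58) = 6141219157058215937976400809912720/59 = 104088460289122304033498318812080.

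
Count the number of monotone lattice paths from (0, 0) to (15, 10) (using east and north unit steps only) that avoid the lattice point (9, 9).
Number of paths = 2928420

Total paths from (0, 0) to (15, 10): C(25, 15) = 3268760. Paths through (9, 9): (paths (0, 0) → (9, 9)) × (paths (9, 9) → (15, 10)) = C(18, 9) · C(7, 6) = 48620 · 7 = 340340. Avoidance count = 3268760 − 340340 = 2928420.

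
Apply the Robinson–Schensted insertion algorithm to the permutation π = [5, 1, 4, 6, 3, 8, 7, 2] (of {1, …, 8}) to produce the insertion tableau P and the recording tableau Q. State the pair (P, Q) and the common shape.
P = [1, 2, 6, 7] / [3, 8] / [4] / [5];  Q = [1, 3, 4, 6] / [2, 7] / [5] / [8];  common shape = (4, 2, 1, 1)

Row-insert the values π_1, π_2, … into P one at a time, bumping the leftmost entry strictly greater than the inserted value down to the next row. The recording tableau Q records, in position (i, j), the step at which that cell was added to P.
  Insert 5 (step 1): P = [5];  Q = [1]
  Insert 1 (step 2): P = [1] / [5];  Q = [1] / [2]
  Insert 4 (step 3): P = [1, 4] / [5];  Q = [1, 3] / [2]
  Insert 6 (step 4): P = [1, 4, 6] / [5];  Q = [1, 3, 4] / [2]
  Insert 3 (step 5): P = [1, 3, 6] / [4] / [5];  Q = [1, 3, 4] / [2] / [5]
  Insert 8 (step 6): P = [1, 3, 6, 8] / [4] / [5];  Q = [1, 3, 4, 6] / [2] / [5]
  Insert 7 (step 7): P = [1, 3, 6, 7] / [4, 8] / [5];  Q = [1, 3, 4, 6] / [2, 7] / [5]
  Insert 2 (step 8): P = [1, 2, 6, 7] / [3, 8] / [4] / [5];  Q = [1, 3, 4, 6] / [2, 7] / [5] / [8]
Final shape: (4, 2, 1, 1).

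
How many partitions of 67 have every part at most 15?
p(67, parts ≤ 15) = 1327763

Use the recurrence p(n, m) = p(n, m−1) + p(n−m, m): either the largest part is < m (count p(n, m−1)) or the largest part is exactly m (remove one copy of m, count p(n−m, m)). With p(0, ·) = 1 this gives p(67, parts ≤ 15) = 1327763. (By conjugating Young diagrams, this also counts partitions of 67 into at most 15 parts.)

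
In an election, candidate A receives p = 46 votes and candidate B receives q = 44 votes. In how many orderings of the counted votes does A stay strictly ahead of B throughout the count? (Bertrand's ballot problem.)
Strict-lead orderings = 2257117854077248073253720

Total orderings of the 90 votes with 46 for A: C(90, 46) = 101570303433476163296417400. By the Bertrand ballot formula (Cycle Lemma / reflection principle), the number of orderings in which A is strictly ahead of B throughout is (p − q)/(p + q) · C(p + q, p) = (46 − 44)/(46 + 44) · 101570303433476163296417400 = 2257117854077248073253720.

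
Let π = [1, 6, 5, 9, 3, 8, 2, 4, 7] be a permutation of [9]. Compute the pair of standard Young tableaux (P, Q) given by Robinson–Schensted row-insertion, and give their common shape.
P = [1, 2, 4, 7] / [3, 8] / [5, 9] / [6];  Q = [1, 2, 4, 9] / [3, 6] / [5, 8] / [7];  common shape = (4, 2, 2, 1)

Row-insert the values π_1, π_2, … into P one at a time, bumping the leftmost entry strictly greater than the inserted value down to the next row. The recording tableau Q records, in position (i, j), the step at which that cell was added to P.
  Insert 1 (step 1): P = [1];  Q = [1]
  Insert 6 (step 2): P = [1, 6];  Q = [1, 2]
  Insert 5 (step 3): P = [1, 5] / [6];  Q = [1, 2] / [3]
  Insert 9 (step 4): P = [1, 5, 9] / [6];  Q = [1, 2, 4] / [3]
  Insert 3 (step 5): P = [1, 3, 9] / [5] / [6];  Q = [1, 2, 4] / [3] / [5]
  Insert 8 (step 6): P = [1, 3, 8] / [5, 9] / [6];  Q = [1, 2, 4] / [3, 6] / [5]
  Insert 2 (step 7): P = [1, 2, 8] / [3, 9] / [5] / [6];  Q = [1, 2, 4] / [3, 6] / [5] / [7]
  Insert 4 (step 8): P = [1, 2, 4] / [3, 8] / [5, 9] / [6];  Q = [1, 2, 4] / [3, 6] / [5, 8] / [7]
  Insert 7 (step 9): P = [1, 2, 4, 7] / [3, 8] / [5, 9] / [6];  Q = [1, 2, 4, 9] / [3, 6] / [5, 8] / [7]
Final shape: (4, 2, 2, 1).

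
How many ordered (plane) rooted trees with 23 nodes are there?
C_22 = 91482563640

These ordered rooted trees are counted by the Catalan number C_n = (1/(n + 1)) · C(2n, n). For n = 22: C_22 = (1/23) · C(44, 22) = 2104098963720/23 = 91482563640.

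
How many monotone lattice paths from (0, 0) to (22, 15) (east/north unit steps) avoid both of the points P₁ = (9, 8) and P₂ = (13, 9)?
Number of paths = 5598459210

Inclusion–exclusion. Total paths: C(37, 22) = 9364199760. Through P₁: C(17, 9)·C(20, 13) = 1884511200. Through P₂: C(22, 13)·C(15, 9) = 2489587100. Since P₁ is strictly southwest of P₂, a monotone path through both must visit P₁ then P₂; paths through both = C(17, 9)·C(5, 4)·C(15, 9) = 608357750. Avoid both = 9364199760 − 1884511200 − 2489587100 + 608357750 = 5598459210.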